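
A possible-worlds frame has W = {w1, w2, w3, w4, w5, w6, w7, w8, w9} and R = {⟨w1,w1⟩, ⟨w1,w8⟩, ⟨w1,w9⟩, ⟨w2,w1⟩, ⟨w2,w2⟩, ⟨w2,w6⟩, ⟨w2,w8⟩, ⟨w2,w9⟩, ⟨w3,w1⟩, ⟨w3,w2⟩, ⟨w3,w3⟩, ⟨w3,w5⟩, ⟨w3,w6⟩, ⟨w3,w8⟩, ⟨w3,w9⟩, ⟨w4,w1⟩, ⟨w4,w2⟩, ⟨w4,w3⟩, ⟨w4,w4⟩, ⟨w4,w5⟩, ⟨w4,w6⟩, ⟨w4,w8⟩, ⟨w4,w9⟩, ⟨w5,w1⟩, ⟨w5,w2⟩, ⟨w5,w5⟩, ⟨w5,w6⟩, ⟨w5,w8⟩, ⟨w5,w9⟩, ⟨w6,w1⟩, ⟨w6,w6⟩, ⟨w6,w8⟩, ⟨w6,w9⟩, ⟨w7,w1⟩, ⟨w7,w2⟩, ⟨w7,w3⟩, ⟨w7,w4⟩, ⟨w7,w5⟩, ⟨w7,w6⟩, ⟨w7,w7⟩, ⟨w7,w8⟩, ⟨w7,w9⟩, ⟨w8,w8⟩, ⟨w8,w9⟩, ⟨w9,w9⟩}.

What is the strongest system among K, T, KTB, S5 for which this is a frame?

Reflexive (axiom T): yes — every world is R-related to itself.
Symmetric (axiom B): no — w1 R w8 but not w8 R w1.
Euclidean (axiom 5): no — w1 R w9 and w1 R w8, but not w9 R w8.
So F validates K, T; KTB would additionally require R to be symmetric. The strongest is T.

T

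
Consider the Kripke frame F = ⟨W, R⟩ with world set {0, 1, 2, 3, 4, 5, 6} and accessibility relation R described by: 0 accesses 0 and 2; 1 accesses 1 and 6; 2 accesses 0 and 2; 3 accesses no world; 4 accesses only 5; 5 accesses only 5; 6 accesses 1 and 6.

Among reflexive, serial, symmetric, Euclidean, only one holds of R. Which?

Reflexive: no — 3 is not related to itself.
Serial: no — 3 has no R-successor.
Symmetric: no — 4 R 5 but not 5 R 4.
Euclidean: yes — any two successors of a common world are R-related.
Only Euclidean holds.

Euclidean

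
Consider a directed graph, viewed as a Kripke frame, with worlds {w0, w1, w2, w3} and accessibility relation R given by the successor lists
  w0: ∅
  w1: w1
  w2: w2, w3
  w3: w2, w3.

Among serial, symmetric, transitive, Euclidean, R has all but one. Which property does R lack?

serial

Serial: no — w0 has no R-successor.
Symmetric: yes — every pair in R has its reverse in R.
Transitive: yes — every two-step R-path is closed by a direct edge.
Euclidean: yes — any two successors of a common world are R-related.
Only serial fails.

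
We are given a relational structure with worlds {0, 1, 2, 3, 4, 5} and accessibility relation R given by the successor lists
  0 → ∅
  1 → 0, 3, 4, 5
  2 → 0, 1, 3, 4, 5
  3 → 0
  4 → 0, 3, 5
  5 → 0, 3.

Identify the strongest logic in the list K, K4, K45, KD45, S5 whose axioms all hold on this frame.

K4

Transitive (axiom 4): yes — every two-step R-path is closed by a direct edge.
Euclidean (axiom 5): no — 1 R 0 and 1 R 3, but not 0 R 3.
Serial (axiom D): no — 0 has no R-successor.
Reflexive (axiom T): no — 0 is not related to itself.
So F validates K, K4; K45 would additionally require R to be Euclidean. The strongest is K4.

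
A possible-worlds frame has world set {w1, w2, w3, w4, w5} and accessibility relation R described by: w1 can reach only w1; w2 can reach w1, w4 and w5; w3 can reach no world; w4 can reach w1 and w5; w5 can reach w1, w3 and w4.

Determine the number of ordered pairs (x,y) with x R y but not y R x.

Enumerating: (w2,w1), (w2,w4), (w2,w5), (w4,w1), (w5,w1), (w5,w3).

6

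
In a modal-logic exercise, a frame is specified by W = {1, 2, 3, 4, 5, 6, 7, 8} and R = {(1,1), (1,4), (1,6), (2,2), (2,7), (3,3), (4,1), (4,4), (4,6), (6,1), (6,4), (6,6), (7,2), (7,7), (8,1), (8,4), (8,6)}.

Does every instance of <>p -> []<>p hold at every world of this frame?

By correspondence theory, 5 is valid on a frame iff R is Euclidean.
Euclidean: yes — any two successors of a common world are R-related.

Yes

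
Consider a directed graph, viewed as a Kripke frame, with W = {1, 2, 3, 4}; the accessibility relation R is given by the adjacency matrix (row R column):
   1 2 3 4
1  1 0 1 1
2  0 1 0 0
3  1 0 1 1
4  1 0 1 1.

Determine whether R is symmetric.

Symmetric: yes — every pair in R has its reverse in R.

Yes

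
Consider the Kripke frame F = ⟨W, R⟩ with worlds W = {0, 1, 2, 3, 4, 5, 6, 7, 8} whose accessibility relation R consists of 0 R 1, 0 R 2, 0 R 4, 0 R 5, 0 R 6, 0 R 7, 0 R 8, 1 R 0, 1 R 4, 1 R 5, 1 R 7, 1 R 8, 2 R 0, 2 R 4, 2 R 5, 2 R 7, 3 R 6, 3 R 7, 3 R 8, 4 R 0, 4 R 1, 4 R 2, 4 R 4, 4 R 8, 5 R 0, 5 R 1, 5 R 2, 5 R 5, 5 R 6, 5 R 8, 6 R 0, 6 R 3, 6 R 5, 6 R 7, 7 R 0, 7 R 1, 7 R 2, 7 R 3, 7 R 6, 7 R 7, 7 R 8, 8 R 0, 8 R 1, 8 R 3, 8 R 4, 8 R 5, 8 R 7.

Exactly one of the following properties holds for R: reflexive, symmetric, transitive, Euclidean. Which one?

Reflexive: no — 0 is not related to itself.
Symmetric: yes — every pair in R has its reverse in R.
Transitive: no — 0 R 6 and 6 R 3, but not 0 R 3.
Euclidean: no — 0 R 1 and 0 R 2, but not 1 R 2.
Only symmetric holds.

symmetric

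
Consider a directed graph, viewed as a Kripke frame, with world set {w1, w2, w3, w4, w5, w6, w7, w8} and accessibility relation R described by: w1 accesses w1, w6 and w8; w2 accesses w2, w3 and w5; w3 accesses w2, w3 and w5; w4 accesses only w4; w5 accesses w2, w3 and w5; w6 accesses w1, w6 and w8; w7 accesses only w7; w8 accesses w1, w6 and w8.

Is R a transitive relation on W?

Transitive: yes — every two-step R-path is closed by a direct edge.

Yes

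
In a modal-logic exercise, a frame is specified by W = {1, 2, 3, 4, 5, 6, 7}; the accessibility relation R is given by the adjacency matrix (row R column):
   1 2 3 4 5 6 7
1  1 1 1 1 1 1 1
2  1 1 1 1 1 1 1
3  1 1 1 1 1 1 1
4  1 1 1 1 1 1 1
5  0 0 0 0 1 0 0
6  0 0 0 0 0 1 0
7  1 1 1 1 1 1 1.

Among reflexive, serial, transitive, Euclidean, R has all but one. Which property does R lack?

Reflexive: yes — every world is R-related to itself.
Serial: yes — every world has a successor (e.g. 1 R 1).
Transitive: yes — every two-step R-path is closed by a direct edge.
Euclidean: no — 1 R 5 and 1 R 2, but not 5 R 2.
Only Euclidean fails.

Euclidean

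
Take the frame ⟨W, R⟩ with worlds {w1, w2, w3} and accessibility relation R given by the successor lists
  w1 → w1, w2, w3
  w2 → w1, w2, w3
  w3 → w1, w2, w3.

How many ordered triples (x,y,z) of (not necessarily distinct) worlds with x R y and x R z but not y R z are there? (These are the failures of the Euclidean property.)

0

R is Euclidean; there are no such tuples.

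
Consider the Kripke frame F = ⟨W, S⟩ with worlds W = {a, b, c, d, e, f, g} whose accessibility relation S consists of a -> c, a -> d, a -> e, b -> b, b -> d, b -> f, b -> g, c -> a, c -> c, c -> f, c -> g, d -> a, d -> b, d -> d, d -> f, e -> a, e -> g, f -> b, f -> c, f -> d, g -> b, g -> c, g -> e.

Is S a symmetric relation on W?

Symmetric: yes — every pair in S has its reverse in S.

Yes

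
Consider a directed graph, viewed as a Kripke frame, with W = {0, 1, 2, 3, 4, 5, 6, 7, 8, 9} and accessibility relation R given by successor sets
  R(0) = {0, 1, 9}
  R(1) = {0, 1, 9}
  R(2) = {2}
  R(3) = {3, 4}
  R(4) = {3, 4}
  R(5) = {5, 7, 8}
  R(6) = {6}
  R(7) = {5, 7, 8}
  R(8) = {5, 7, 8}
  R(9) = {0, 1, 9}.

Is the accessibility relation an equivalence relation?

Reflexive: yes — every world is R-related to itself.
Symmetric: yes — every pair in R has its reverse in R.
Transitive: yes — every two-step R-path is closed by a direct edge.
So R is an equivalence relation.

Yes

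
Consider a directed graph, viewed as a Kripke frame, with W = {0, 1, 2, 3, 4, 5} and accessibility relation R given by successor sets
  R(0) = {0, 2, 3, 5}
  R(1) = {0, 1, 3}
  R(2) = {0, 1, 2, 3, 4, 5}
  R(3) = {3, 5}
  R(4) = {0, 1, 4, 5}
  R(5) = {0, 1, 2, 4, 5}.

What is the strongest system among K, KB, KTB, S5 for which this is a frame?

Symmetric (axiom B): no — 0 R 3 but not 3 R 0.
Reflexive (axiom T): yes — every world is R-related to itself.
Euclidean (axiom 5): no — 0 R 3 and 0 R 2, but not 3 R 2.
So F validates K; KB would additionally require R to be symmetric. The strongest is K.

K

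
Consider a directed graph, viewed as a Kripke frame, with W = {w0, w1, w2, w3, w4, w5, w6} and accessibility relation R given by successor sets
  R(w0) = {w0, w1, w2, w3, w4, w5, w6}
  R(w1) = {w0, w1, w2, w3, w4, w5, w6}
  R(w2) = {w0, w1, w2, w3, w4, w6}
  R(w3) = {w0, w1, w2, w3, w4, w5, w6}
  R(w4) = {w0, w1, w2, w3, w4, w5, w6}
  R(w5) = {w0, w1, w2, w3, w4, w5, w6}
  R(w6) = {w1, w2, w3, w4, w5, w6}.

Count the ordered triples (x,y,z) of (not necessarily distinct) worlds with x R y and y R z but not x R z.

Enumerating: (w2,w0,w5), (w2,w1,w5), (w2,w3,w5), (w2,w4,w5), (w2,w6,w5), (w6,w1,w0), (w6,w2,w0), (w6,w3,w0), (w6,w4,w0), (w6,w5,w0).

10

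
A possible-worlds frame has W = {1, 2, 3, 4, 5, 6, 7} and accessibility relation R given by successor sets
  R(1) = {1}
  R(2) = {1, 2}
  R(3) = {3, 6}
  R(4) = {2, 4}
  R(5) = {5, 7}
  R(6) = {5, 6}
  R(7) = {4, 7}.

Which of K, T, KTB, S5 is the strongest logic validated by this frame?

T

Reflexive (axiom T): yes — every world is R-related to itself.
Symmetric (axiom B): no — 2 R 1 but not 1 R 2.
Euclidean (axiom 5): no — 2 R 1 and 2 R 2, but not 1 R 2.
So F validates K, T; KTB would additionally require R to be symmetric. The strongest is T.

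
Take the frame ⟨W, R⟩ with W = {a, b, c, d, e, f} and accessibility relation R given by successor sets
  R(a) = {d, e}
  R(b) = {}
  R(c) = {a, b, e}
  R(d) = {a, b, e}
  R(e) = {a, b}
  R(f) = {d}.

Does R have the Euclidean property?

Euclidean: no — a R e and a R d, but not e R d.

No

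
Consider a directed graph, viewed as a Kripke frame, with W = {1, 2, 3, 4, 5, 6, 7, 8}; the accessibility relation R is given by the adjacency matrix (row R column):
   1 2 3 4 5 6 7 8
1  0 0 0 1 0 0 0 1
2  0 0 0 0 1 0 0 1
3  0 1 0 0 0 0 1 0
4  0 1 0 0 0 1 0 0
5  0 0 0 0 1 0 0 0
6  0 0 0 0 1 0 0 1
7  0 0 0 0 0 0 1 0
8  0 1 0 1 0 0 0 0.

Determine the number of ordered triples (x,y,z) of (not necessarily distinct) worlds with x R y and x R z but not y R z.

19

Enumerating: (1,4,4), (1,4,8), (1,8,8), (2,5,8), (2,8,5), (2,8,8), (3,2,2), (3,2,7), (3,7,2), (4,2,2), (4,2,6), (4,6,2), … and 7 more.
Total: 19.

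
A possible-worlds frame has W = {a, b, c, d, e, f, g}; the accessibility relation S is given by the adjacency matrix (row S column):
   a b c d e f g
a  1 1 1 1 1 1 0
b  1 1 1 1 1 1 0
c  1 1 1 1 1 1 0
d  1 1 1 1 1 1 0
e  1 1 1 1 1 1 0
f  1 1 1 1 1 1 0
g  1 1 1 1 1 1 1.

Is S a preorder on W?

Reflexive: yes — every world is S-related to itself.
Transitive: yes — every two-step S-path is closed by a direct edge.
So S is a preorder.

Yes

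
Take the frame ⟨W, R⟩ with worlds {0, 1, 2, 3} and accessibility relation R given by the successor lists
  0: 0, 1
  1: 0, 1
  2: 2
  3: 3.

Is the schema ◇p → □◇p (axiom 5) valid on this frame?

The schema 5 characterises exactly the Euclidean frames.
Euclidean: yes — any two successors of a common world are R-related.

Yes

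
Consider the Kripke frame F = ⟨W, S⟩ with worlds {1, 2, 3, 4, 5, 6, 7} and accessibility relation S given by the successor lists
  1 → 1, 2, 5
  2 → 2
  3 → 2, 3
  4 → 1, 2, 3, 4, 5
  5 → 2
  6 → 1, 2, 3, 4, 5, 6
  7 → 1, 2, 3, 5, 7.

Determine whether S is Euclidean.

Euclidean: no — 1 S 2 and 1 S 5, but not 2 S 5.

No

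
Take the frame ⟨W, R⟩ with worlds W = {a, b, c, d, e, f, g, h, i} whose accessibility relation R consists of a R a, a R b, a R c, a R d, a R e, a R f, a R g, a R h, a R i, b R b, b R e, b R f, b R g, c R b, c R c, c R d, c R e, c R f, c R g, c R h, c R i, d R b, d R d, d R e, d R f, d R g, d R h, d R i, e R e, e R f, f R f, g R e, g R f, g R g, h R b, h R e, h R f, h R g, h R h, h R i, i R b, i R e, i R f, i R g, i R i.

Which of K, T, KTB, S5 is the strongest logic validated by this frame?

Reflexive (axiom T): yes — every world is R-related to itself.
Symmetric (axiom B): no — a R b but not b R a.
Euclidean (axiom 5): no — a R b and a R c, but not b R c.
So F validates K, T; KTB would additionally require R to be symmetric. The strongest is T.

T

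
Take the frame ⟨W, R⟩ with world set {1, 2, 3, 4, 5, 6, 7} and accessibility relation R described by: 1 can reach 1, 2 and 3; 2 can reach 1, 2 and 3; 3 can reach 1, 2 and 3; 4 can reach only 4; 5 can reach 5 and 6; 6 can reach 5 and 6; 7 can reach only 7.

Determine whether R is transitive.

Yes

Transitive: yes — every two-step R-path is closed by a direct edge.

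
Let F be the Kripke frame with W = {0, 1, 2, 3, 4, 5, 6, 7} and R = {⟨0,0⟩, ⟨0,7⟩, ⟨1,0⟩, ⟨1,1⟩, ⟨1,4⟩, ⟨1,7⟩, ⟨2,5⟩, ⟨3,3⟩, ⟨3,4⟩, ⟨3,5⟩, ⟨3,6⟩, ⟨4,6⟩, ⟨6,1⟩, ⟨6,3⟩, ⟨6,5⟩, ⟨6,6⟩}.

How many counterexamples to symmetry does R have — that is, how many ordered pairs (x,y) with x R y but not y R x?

Enumerating: (0,7), (1,0), (1,4), (1,7), (2,5), (3,4), (3,5), (4,6), (6,1), (6,5).

10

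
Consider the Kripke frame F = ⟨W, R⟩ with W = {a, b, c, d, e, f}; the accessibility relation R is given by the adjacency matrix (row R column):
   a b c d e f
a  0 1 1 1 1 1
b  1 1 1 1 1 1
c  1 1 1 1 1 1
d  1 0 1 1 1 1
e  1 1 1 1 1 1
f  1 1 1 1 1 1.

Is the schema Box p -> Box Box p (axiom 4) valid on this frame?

No

The schema 4 characterises exactly the transitive frames.
Transitive: no — d R a and a R b, but not d R b.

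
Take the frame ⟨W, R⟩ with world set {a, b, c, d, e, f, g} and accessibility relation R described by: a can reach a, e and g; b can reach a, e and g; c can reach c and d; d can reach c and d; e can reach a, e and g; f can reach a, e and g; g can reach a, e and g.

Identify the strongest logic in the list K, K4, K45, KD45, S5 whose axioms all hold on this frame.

KD45

Transitive (axiom 4): yes — every two-step R-path is closed by a direct edge.
Euclidean (axiom 5): yes — any two successors of a common world are R-related.
Serial (axiom D): yes — every world has a successor (e.g. a R a).
Reflexive (axiom T): no — b is not related to itself.
So F validates K, K4, K45, KD45; S5 would additionally require R to be reflexive. The strongest is KD45.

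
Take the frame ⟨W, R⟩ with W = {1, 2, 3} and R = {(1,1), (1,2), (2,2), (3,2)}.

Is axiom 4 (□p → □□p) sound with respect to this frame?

By correspondence theory, 4 is valid on a frame iff R is transitive.
Transitive: yes — every two-step R-path is closed by a direct edge.

Yes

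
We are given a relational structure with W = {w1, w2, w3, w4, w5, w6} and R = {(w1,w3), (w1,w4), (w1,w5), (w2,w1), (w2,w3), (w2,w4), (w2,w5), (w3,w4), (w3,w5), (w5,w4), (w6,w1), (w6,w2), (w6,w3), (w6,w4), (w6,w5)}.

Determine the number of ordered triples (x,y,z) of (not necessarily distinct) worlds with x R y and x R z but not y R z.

35

Enumerating: (w1,w3,w3), (w1,w4,w3), (w1,w4,w4), (w1,w4,w5), (w1,w5,w3), (w1,w5,w5), (w2,w1,w1), (w2,w3,w1), (w2,w3,w3), (w2,w4,w1), (w2,w4,w3), (w2,w4,w4), … and 23 more.
Total: 35.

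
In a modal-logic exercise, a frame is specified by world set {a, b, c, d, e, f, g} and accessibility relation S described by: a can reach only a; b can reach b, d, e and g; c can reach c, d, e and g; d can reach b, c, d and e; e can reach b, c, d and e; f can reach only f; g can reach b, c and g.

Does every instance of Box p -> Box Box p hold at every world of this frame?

No

The schema 4 characterises exactly the transitive frames.
Transitive: no — b S d and d S c, but not b S c.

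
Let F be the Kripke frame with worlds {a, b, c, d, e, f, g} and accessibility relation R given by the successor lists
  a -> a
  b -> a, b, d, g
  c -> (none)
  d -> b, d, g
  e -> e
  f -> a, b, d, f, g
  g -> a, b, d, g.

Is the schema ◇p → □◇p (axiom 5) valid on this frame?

No

Axiom 5 corresponds to the accessibility relation being Euclidean.
Euclidean: no — b R a and b R d, but not a R d.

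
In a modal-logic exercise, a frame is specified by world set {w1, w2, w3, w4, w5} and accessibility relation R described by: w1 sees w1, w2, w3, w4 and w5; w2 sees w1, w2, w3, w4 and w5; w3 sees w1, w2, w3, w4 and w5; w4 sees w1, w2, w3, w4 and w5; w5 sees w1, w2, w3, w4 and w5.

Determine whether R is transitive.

Transitive: yes — every two-step R-path is closed by a direct edge.

Yes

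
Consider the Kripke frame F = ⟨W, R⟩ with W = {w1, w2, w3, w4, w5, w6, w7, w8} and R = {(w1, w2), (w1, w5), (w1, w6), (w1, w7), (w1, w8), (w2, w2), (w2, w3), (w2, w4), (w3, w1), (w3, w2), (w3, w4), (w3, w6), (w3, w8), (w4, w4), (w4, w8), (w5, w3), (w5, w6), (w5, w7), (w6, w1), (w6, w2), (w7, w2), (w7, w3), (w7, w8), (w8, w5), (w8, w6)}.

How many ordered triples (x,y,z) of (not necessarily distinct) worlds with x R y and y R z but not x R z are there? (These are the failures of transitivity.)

39

Enumerating: (w1,w2,w3), (w1,w2,w4), (w1,w5,w3), (w1,w6,w1), (w1,w7,w3), (w2,w3,w1), (w2,w3,w6), (w2,w3,w8), (w2,w4,w8), (w3,w1,w5), (w3,w1,w7), (w3,w2,w3), … and 27 more.
Total: 39.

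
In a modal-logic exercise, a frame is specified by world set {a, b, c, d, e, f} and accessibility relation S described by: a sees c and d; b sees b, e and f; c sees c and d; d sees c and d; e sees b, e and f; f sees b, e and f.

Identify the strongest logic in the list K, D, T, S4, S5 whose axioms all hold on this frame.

D

Serial (axiom D): yes — every world has a successor (e.g. a S c).
Reflexive (axiom T): no — a is not related to itself.
Transitive (axiom 4): yes — every two-step S-path is closed by a direct edge.
Euclidean (axiom 5): yes — any two successors of a common world are S-related.
So F validates K, D; T would additionally require S to be reflexive. The strongest is D.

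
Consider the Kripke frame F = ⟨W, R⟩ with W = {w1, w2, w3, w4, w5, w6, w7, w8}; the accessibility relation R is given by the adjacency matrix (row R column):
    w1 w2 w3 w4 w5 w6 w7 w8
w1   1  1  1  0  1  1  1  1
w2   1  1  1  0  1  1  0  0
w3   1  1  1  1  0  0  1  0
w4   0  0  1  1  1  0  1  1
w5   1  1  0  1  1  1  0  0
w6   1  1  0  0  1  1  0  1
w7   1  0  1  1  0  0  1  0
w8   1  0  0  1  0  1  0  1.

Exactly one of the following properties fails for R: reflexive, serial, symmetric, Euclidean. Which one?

Reflexive: yes — every world is R-related to itself.
Serial: yes — every world has a successor (e.g. w1 R w1).
Symmetric: yes — every pair in R has its reverse in R.
Euclidean: no — w1 R w2 and w1 R w7, but not w2 R w7.
Only Euclidean fails.

Euclidean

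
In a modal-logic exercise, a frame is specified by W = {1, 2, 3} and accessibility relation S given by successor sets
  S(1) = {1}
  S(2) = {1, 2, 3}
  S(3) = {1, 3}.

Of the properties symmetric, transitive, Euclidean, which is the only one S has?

transitive

Symmetric: no — 2 S 1 but not 1 S 2.
Transitive: yes — every two-step S-path is closed by a direct edge.
Euclidean: no — 2 S 1 and 2 S 3, but not 1 S 3.
Only transitive holds.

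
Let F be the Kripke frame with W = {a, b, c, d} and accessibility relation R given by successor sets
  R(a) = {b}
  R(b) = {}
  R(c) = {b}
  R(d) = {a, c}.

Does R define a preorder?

Reflexive: no — a is not related to itself.
Transitive: no — d R a and a R b, but not d R b.
So R is not a preorder.

No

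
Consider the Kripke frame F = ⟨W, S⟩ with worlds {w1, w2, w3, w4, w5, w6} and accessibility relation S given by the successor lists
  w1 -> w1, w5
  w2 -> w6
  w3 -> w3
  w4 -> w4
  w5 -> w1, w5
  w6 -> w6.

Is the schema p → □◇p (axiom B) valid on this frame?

Axiom B corresponds to the accessibility relation being symmetric.
Symmetric: no — w2 S w6 but not w6 S w2.

No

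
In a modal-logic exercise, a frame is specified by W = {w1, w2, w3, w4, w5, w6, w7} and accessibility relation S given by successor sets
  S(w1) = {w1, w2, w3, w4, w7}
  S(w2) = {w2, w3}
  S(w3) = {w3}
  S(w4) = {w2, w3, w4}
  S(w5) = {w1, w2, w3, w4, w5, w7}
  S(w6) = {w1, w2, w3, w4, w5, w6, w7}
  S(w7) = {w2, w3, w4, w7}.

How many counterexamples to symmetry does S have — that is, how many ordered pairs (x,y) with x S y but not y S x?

Enumerating: (w1,w2), (w1,w3), (w1,w4), (w1,w7), (w2,w3), (w4,w2), (w4,w3), (w5,w1), (w5,w2), (w5,w3), (w5,w4), (w5,w7), … and 9 more.
Total: 21.

21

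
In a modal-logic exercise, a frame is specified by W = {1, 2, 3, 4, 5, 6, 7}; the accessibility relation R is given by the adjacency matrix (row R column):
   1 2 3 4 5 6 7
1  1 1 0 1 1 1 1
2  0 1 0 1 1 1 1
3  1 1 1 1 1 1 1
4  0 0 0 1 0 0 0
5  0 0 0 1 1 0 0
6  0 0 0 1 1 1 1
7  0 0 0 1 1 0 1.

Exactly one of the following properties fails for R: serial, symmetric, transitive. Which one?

Serial: yes — every world has a successor (e.g. 1 R 1).
Symmetric: no — 1 R 2 but not 2 R 1.
Transitive: yes — every two-step R-path is closed by a direct edge.
Only symmetric fails.

symmetric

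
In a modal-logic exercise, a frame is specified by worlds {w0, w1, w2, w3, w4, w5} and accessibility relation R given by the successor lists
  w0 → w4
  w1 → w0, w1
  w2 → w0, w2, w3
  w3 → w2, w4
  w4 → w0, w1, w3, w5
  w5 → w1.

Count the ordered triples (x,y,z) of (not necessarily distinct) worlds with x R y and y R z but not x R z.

17

Enumerating: (w0,w4,w0), (w0,w4,w1), (w0,w4,w3), (w0,w4,w5), (w1,w0,w4), (w2,w0,w4), (w2,w3,w4), (w3,w2,w0), (w3,w2,w3), (w3,w4,w0), (w3,w4,w1), (w3,w4,w3), (w3,w4,w5), (w4,w0,w4), (w4,w3,w2), (w4,w3,w4), (w5,w1,w0).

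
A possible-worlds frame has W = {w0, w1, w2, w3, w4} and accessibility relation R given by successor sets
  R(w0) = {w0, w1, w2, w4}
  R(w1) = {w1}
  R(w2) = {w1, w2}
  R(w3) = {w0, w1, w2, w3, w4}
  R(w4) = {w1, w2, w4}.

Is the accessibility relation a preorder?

Reflexive: yes — every world is R-related to itself.
Transitive: yes — every two-step R-path is closed by a direct edge.
So R is a preorder.

Yes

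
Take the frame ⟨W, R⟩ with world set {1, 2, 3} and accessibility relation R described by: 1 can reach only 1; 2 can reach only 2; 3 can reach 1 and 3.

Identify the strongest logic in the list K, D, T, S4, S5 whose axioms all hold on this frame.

S4

Serial (axiom D): yes — every world has a successor (e.g. 1 R 1).
Reflexive (axiom T): yes — every world is R-related to itself.
Transitive (axiom 4): yes — every two-step R-path is closed by a direct edge.
Euclidean (axiom 5): no — 3 R 1 and 3 R 3, but not 1 R 3.
So F validates K, D, T, S4; S5 would additionally require R to be Euclidean. The strongest is S4.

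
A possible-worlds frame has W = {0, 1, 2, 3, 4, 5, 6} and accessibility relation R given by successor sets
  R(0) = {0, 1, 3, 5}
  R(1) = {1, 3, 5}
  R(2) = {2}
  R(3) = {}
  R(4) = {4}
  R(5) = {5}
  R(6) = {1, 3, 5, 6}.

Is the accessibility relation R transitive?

Transitive: yes — every two-step R-path is closed by a direct edge.

Yes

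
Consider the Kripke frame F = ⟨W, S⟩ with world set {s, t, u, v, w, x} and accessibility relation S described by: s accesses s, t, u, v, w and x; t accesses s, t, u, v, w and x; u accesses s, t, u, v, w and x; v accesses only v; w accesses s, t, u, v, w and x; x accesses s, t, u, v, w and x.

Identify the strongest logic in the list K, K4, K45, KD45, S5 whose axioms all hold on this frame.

K4

Transitive (axiom 4): yes — every two-step S-path is closed by a direct edge.
Euclidean (axiom 5): no — s S v and s S t, but not v S t.
Serial (axiom D): yes — every world has a successor (e.g. s S s).
Reflexive (axiom T): yes — every world is S-related to itself.
So F validates K, K4; K45 would additionally require S to be Euclidean. The strongest is K4.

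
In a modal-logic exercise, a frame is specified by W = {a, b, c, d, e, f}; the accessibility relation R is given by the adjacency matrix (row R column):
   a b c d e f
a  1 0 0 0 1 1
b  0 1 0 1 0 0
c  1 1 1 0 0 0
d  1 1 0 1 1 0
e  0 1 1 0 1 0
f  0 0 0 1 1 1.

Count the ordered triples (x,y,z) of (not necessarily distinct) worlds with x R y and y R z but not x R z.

16

Enumerating: (a,e,b), (a,e,c), (a,f,d), (b,d,a), (b,d,e), (c,a,e), (c,a,f), (c,b,d), (d,a,f), (d,e,c), (e,b,d), (e,c,a), (f,d,a), (f,d,b), (f,e,b), (f,e,c).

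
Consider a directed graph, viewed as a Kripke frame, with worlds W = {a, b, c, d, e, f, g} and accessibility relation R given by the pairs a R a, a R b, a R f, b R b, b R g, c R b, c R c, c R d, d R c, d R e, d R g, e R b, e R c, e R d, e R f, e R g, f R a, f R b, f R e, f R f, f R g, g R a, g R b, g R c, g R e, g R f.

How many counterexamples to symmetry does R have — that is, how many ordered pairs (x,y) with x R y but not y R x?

8

Enumerating: (a,b), (c,b), (d,g), (e,b), (e,c), (f,b), (g,a), (g,c).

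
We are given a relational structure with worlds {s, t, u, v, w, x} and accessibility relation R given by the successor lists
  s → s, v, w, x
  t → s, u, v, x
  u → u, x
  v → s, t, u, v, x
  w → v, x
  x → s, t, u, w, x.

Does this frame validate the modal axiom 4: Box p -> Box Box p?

No

By correspondence theory, 4 is valid on a frame iff R is transitive.
Transitive: no — s R v and v R t, but not s R t.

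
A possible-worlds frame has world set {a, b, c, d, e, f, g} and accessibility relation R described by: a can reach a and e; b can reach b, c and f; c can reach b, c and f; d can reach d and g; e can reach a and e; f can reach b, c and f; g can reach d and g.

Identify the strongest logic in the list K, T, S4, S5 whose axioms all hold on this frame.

S5

Reflexive (axiom T): yes — every world is R-related to itself.
Transitive (axiom 4): yes — every two-step R-path is closed by a direct edge.
Euclidean (axiom 5): yes — any two successors of a common world are R-related.
So F validates K, T, S4, S5. The strongest is S5.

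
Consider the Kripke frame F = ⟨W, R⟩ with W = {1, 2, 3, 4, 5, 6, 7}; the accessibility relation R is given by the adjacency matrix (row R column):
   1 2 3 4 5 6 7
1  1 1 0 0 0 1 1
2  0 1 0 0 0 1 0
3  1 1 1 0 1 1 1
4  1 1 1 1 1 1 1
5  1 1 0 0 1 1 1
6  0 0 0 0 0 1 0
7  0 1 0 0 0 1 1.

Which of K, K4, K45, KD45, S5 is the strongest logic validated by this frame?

Transitive (axiom 4): yes — every two-step R-path is closed by a direct edge.
Euclidean (axiom 5): no — 1 R 2 and 1 R 7, but not 2 R 7.
Serial (axiom D): yes — every world has a successor (e.g. 1 R 1).
Reflexive (axiom T): yes — every world is R-related to itself.
So F validates K, K4; K45 would additionally require R to be Euclidean. The strongest is K4.

K4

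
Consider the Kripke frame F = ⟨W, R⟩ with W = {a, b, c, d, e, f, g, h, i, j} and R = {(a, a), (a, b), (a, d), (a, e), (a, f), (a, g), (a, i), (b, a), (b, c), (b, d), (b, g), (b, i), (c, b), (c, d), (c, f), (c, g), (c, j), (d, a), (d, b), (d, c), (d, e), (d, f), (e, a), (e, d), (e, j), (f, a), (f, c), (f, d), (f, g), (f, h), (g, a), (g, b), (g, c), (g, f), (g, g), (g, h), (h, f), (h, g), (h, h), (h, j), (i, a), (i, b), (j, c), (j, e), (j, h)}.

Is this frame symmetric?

Yes

Symmetric: yes — every pair in R has its reverse in R.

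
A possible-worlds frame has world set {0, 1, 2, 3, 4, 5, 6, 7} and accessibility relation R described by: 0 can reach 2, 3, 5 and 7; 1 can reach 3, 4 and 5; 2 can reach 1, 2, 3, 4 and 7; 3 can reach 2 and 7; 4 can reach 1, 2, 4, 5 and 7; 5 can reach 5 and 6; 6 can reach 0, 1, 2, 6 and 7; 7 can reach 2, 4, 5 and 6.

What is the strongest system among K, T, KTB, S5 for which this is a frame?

Reflexive (axiom T): no — 0 is not related to itself.
Symmetric (axiom B): no — 0 R 2 but not 2 R 0.
Euclidean (axiom 5): no — 0 R 2 and 0 R 5, but not 2 R 5.
So F validates K; T would additionally require R to be reflexive. The strongest is K.

K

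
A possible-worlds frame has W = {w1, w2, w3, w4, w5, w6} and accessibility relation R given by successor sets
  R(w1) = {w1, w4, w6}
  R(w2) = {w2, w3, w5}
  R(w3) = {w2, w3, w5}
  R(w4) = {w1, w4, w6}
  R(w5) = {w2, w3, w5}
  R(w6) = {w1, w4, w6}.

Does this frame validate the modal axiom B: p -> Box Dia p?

By correspondence theory, B is valid on a frame iff R is symmetric.
Symmetric: yes — every pair in R has its reverse in R.

Yes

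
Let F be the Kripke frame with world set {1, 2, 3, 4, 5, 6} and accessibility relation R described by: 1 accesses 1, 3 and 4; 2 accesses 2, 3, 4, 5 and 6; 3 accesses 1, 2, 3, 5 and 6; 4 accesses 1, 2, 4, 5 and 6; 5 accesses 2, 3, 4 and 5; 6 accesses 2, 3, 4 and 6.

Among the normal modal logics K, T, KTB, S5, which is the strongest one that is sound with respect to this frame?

KTB

Reflexive (axiom T): yes — every world is R-related to itself.
Symmetric (axiom B): yes — every pair in R has its reverse in R.
Euclidean (axiom 5): no — 1 R 3 and 1 R 4, but not 3 R 4.
So F validates K, T, KTB; S5 would additionally require R to be Euclidean. The strongest is KTB.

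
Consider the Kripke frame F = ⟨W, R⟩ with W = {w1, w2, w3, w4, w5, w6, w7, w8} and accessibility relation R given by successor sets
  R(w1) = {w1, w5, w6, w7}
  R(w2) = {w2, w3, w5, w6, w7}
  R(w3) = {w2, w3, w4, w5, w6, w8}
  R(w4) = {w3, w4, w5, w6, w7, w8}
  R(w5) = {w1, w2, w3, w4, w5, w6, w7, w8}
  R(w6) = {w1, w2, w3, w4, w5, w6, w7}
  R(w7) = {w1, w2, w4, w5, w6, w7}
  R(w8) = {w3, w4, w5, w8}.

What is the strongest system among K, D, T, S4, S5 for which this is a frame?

Serial (axiom D): yes — every world has a successor (e.g. w1 R w1).
Reflexive (axiom T): yes — every world is R-related to itself.
Transitive (axiom 4): no — w1 R w5 and w5 R w2, but not w1 R w2.
Euclidean (axiom 5): no — w2 R w3 and w2 R w7, but not w3 R w7.
So F validates K, D, T; S4 would additionally require R to be transitive. The strongest is T.

T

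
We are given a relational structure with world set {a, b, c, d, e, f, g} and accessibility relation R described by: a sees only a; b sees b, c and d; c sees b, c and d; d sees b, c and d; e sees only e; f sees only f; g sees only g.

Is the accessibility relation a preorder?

Yes

Reflexive: yes — every world is R-related to itself.
Transitive: yes — every two-step R-path is closed by a direct edge.
So R is a preorder.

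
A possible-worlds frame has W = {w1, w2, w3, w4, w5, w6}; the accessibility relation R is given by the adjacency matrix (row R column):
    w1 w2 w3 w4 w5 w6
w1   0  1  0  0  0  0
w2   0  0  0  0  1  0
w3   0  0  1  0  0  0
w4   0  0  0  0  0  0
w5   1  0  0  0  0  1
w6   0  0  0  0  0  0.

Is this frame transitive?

No

Transitive: no — w1 R w2 and w2 R w5, but not w1 R w5.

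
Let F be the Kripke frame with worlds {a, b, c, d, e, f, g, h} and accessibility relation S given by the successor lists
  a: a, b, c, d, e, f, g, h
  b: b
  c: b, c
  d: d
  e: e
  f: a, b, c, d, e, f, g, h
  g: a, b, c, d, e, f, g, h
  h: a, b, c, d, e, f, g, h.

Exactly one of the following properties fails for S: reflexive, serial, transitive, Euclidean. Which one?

Reflexive: yes — every world is S-related to itself.
Serial: yes — every world has a successor (e.g. a S a).
Transitive: yes — every two-step S-path is closed by a direct edge.
Euclidean: no — a S b and a S c, but not b S c.
Only Euclidean fails.

Euclidean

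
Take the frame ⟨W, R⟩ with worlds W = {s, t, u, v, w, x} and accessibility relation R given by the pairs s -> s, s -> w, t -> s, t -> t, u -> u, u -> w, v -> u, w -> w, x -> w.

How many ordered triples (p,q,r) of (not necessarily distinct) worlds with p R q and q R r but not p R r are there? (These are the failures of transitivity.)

Enumerating: (t,s,w), (v,u,w).

2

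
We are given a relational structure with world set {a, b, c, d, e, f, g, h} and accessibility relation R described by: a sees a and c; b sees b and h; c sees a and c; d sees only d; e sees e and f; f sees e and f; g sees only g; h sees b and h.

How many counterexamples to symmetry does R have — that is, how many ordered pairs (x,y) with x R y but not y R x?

0

R is symmetric; there are no such tuples.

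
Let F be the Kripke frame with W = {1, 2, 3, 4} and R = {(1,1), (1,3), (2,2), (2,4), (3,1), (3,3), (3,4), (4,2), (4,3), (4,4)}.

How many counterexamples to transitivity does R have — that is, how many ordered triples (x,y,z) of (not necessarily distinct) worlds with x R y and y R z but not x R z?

4

Enumerating: (1,3,4), (2,4,3), (3,4,2), (4,3,1).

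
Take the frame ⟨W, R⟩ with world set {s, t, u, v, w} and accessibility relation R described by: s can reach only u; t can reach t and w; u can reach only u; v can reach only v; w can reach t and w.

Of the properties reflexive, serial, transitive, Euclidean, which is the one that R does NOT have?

reflexive

Reflexive: no — s is not related to itself.
Serial: yes — every world has a successor (e.g. s R u).
Transitive: yes — every two-step R-path is closed by a direct edge.
Euclidean: yes — any two successors of a common world are R-related.
Only reflexive fails.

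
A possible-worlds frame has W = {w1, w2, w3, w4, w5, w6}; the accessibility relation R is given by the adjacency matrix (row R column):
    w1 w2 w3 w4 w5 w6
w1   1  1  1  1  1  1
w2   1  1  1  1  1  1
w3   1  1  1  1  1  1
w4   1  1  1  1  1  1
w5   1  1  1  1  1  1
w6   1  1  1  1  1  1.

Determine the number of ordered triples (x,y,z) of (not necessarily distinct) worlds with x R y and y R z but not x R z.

R is transitive; there are no such tuples.

0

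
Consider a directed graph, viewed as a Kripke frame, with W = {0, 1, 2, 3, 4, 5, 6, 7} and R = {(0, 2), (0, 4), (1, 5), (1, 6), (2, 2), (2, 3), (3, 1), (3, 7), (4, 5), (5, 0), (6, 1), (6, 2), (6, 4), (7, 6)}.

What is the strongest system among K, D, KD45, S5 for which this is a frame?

D

Serial (axiom D): yes — every world has a successor (e.g. 0 R 2).
Euclidean (axiom 5): no — 0 R 2 and 0 R 4, but not 2 R 4.
Transitive (axiom 4): no — 0 R 2 and 2 R 3, but not 0 R 3.
Reflexive (axiom T): no — 0 is not related to itself.
So F validates K, D; KD45 would additionally require R to be Euclidean and transitive. The strongest is D.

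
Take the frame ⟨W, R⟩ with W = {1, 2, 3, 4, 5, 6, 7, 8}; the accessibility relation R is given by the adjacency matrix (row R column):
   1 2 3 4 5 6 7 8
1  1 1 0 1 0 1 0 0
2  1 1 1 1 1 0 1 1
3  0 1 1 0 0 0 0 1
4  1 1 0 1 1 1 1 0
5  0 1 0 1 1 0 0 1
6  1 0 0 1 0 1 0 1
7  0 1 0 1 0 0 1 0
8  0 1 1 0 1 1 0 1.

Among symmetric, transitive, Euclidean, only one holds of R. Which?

symmetric

Symmetric: yes — every pair in R has its reverse in R.
Transitive: no — 1 R 2 and 2 R 3, but not 1 R 3.
Euclidean: no — 1 R 2 and 1 R 6, but not 2 R 6.
Only symmetric holds.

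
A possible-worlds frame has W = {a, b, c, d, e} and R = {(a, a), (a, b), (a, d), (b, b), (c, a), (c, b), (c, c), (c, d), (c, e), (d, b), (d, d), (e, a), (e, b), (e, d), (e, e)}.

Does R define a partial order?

Reflexive: yes — every world is R-related to itself.
Transitive: yes — every two-step R-path is closed by a direct edge.
Antisymmetric: yes — no distinct pair is related both ways.
So R is a partial order.

Yes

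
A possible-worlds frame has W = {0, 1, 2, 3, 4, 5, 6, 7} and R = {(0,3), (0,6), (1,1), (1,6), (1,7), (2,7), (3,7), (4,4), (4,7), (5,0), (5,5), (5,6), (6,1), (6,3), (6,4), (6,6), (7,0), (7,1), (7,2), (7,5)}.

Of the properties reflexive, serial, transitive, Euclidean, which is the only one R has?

serial

Reflexive: no — 0 is not related to itself.
Serial: yes — every world has a successor (e.g. 0 R 3).
Transitive: no — 0 R 3 and 3 R 7, but not 0 R 7.
Euclidean: no — 0 R 3 and 0 R 6, but not 3 R 6.
Only serial holds.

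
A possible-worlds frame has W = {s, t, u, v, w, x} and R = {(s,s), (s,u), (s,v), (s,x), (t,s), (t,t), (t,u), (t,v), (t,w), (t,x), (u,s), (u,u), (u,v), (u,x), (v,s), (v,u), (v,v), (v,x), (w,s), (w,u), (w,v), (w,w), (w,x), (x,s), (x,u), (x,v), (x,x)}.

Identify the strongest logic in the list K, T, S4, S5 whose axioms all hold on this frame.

S4

Reflexive (axiom T): yes — every world is R-related to itself.
Transitive (axiom 4): yes — every two-step R-path is closed by a direct edge.
Euclidean (axiom 5): no — t R s and t R w, but not s R w.
So F validates K, T, S4; S5 would additionally require R to be Euclidean. The strongest is S4.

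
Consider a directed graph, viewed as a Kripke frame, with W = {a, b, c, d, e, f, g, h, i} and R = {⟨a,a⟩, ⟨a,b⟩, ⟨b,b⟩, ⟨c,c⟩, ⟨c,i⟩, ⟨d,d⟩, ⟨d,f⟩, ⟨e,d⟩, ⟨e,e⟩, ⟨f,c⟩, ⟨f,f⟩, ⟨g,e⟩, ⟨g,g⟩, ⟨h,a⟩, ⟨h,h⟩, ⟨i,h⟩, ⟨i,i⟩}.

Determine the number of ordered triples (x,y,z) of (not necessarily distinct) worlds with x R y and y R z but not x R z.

7

Enumerating: (c,i,h), (d,f,c), (e,d,f), (f,c,i), (g,e,d), (h,a,b), (i,h,a).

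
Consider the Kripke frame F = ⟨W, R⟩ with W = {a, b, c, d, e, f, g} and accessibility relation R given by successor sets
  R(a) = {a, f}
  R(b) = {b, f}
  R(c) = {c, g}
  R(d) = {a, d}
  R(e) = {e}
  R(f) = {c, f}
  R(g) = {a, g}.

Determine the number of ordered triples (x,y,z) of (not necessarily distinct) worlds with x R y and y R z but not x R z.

6

Enumerating: (a,f,c), (b,f,c), (c,g,a), (d,a,f), (f,c,g), (g,a,f).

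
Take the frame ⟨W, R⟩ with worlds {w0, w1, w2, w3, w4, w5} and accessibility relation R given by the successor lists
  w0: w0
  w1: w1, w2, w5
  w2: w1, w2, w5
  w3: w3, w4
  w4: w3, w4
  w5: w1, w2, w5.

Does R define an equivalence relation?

Reflexive: yes — every world is R-related to itself.
Symmetric: yes — every pair in R has its reverse in R.
Transitive: yes — every two-step R-path is closed by a direct edge.
So R is an equivalence relation.

Yes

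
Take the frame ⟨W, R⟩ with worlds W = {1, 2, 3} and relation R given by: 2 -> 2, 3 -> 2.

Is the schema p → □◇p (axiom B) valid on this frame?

By correspondence theory, B is valid on a frame iff R is symmetric.
Symmetric: no — 3 R 2 but not 2 R 3.

No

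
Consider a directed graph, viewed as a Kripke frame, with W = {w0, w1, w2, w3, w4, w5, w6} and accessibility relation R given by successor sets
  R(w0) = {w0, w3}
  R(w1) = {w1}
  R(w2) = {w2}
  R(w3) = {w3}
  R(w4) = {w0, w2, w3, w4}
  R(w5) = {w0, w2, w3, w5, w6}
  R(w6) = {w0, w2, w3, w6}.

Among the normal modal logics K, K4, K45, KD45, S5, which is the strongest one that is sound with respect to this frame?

K4

Transitive (axiom 4): yes — every two-step R-path is closed by a direct edge.
Euclidean (axiom 5): no — w4 R w0 and w4 R w2, but not w0 R w2.
Serial (axiom D): yes — every world has a successor (e.g. w0 R w0).
Reflexive (axiom T): yes — every world is R-related to itself.
So F validates K, K4; K45 would additionally require R to be Euclidean. The strongest is K4.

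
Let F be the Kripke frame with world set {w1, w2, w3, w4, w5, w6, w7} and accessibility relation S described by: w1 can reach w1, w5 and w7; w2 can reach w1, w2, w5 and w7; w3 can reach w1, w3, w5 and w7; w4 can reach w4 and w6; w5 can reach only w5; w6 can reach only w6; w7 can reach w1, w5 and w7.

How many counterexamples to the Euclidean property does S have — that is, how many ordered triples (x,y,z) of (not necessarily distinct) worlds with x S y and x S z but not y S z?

Enumerating: (w1,w5,w1), (w1,w5,w7), (w2,w1,w2), (w2,w5,w1), (w2,w5,w2), (w2,w5,w7), (w2,w7,w2), (w3,w1,w3), (w3,w5,w1), (w3,w5,w3), (w3,w5,w7), (w3,w7,w3), (w4,w6,w4), (w7,w5,w1), (w7,w5,w7).

15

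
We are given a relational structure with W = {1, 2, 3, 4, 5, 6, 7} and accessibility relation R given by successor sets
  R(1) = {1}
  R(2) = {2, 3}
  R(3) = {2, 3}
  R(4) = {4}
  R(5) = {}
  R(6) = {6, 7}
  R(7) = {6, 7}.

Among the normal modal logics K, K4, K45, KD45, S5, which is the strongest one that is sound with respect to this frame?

Transitive (axiom 4): yes — every two-step R-path is closed by a direct edge.
Euclidean (axiom 5): yes — any two successors of a common world are R-related.
Serial (axiom D): no — 5 has no R-successor.
Reflexive (axiom T): no — 5 is not related to itself.
So F validates K, K4, K45; KD45 would additionally require R to be serial. The strongest is K45.

K45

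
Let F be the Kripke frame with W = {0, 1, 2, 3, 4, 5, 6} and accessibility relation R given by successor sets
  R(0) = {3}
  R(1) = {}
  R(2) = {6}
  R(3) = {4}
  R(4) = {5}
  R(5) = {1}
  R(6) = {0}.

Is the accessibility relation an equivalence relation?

Reflexive: no — 0 is not related to itself.
Symmetric: no — 0 R 3 but not 3 R 0.
Transitive: no — 0 R 3 and 3 R 4, but not 0 R 4.
So R is not an equivalence relation.

No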